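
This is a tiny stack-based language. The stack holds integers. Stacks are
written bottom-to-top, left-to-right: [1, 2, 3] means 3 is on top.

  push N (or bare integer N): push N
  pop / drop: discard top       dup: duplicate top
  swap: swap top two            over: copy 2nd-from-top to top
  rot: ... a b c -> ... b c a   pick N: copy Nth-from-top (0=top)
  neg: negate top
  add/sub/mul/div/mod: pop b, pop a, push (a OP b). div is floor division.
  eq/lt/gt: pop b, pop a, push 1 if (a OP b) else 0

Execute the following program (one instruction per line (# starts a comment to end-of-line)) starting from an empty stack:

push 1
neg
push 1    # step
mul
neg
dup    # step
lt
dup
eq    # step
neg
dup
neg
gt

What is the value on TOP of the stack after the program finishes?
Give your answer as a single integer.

After 'push 1': [1]
After 'neg': [-1]
After 'push 1': [-1, 1]
After 'mul': [-1]
After 'neg': [1]
After 'dup': [1, 1]
After 'lt': [0]
After 'dup': [0, 0]
After 'eq': [1]
After 'neg': [-1]
After 'dup': [-1, -1]
After 'neg': [-1, 1]
After 'gt': [0]

Answer: 0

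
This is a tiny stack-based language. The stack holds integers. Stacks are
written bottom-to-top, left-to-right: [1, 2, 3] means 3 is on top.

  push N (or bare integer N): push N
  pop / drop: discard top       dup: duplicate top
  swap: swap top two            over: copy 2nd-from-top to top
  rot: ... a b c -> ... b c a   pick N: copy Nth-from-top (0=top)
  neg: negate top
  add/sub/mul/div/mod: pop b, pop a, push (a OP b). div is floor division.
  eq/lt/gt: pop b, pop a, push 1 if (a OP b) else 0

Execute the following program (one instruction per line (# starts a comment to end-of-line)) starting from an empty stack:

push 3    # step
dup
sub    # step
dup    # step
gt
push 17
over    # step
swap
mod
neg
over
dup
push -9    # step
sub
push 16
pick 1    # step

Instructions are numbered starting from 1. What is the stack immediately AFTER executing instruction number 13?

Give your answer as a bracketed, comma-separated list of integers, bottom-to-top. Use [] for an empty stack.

Step 1 ('push 3'): [3]
Step 2 ('dup'): [3, 3]
Step 3 ('sub'): [0]
Step 4 ('dup'): [0, 0]
Step 5 ('gt'): [0]
Step 6 ('push 17'): [0, 17]
Step 7 ('over'): [0, 17, 0]
Step 8 ('swap'): [0, 0, 17]
Step 9 ('mod'): [0, 0]
Step 10 ('neg'): [0, 0]
Step 11 ('over'): [0, 0, 0]
Step 12 ('dup'): [0, 0, 0, 0]
Step 13 ('push -9'): [0, 0, 0, 0, -9]

Answer: [0, 0, 0, 0, -9]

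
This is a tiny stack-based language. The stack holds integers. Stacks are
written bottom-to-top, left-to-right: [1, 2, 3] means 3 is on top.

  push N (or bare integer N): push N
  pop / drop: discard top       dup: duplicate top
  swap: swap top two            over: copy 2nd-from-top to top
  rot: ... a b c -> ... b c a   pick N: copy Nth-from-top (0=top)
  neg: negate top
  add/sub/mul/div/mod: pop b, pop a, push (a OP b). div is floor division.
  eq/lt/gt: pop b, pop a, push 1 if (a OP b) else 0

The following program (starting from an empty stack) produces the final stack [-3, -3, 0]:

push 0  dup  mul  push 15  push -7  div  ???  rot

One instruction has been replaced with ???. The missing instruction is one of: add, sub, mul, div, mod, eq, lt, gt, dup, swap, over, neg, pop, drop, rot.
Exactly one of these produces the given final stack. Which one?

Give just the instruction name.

Stack before ???: [0, -3]
Stack after ???:  [0, -3, -3]
The instruction that transforms [0, -3] -> [0, -3, -3] is: dup

Answer: dup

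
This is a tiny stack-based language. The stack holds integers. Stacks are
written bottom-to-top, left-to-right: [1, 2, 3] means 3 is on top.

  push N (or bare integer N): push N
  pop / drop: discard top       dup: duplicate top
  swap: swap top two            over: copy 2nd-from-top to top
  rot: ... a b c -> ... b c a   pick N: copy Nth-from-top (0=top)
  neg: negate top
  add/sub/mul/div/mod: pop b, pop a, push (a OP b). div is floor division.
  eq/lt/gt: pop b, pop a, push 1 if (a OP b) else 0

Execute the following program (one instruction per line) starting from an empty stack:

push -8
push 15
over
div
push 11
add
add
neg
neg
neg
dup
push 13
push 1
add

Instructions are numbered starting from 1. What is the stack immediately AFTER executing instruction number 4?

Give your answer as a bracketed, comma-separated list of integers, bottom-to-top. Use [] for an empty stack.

Answer: [-8, -2]

Derivation:
Step 1 ('push -8'): [-8]
Step 2 ('push 15'): [-8, 15]
Step 3 ('over'): [-8, 15, -8]
Step 4 ('div'): [-8, -2]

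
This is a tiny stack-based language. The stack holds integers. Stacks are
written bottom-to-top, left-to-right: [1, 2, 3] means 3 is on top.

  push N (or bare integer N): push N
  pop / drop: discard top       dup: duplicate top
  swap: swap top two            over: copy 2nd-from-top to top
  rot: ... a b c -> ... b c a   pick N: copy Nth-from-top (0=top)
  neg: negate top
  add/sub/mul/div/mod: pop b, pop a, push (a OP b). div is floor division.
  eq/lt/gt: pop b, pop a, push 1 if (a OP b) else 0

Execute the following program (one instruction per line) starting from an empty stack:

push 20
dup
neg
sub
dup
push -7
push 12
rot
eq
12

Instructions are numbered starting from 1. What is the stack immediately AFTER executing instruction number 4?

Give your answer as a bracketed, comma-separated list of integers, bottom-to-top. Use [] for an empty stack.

Answer: [40]

Derivation:
Step 1 ('push 20'): [20]
Step 2 ('dup'): [20, 20]
Step 3 ('neg'): [20, -20]
Step 4 ('sub'): [40]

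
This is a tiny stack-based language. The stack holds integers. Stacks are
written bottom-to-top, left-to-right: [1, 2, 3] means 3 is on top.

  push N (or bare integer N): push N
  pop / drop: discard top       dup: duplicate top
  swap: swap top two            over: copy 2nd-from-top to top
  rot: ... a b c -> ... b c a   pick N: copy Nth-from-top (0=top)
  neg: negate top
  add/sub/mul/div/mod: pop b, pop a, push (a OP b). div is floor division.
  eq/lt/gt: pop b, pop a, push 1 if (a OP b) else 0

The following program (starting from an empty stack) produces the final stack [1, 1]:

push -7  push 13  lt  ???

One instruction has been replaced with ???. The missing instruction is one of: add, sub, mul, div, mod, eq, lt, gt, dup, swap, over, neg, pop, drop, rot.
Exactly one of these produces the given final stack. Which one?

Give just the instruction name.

Answer: dup

Derivation:
Stack before ???: [1]
Stack after ???:  [1, 1]
The instruction that transforms [1] -> [1, 1] is: dup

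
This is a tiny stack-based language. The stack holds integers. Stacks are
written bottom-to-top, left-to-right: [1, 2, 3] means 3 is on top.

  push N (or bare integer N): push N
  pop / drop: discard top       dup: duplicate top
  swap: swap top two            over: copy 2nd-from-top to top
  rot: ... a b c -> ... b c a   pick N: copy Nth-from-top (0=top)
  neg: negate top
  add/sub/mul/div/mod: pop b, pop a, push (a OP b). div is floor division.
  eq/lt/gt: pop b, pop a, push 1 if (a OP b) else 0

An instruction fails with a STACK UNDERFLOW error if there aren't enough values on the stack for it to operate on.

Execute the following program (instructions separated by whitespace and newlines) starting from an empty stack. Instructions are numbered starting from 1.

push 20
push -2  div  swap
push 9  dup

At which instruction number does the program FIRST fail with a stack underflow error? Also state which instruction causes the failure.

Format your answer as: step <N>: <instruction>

Step 1 ('push 20'): stack = [20], depth = 1
Step 2 ('push -2'): stack = [20, -2], depth = 2
Step 3 ('div'): stack = [-10], depth = 1
Step 4 ('swap'): needs 2 value(s) but depth is 1 — STACK UNDERFLOW

Answer: step 4: swap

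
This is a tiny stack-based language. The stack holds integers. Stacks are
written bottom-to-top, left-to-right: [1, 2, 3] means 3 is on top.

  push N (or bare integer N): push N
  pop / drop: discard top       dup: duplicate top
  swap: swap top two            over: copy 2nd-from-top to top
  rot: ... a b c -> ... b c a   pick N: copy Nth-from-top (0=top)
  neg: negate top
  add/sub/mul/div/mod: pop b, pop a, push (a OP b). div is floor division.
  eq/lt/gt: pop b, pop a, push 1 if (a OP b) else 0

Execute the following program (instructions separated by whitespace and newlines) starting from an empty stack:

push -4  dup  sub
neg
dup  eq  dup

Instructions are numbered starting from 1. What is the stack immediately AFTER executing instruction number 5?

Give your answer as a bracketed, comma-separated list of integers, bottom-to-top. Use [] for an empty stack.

Answer: [0, 0]

Derivation:
Step 1 ('push -4'): [-4]
Step 2 ('dup'): [-4, -4]
Step 3 ('sub'): [0]
Step 4 ('neg'): [0]
Step 5 ('dup'): [0, 0]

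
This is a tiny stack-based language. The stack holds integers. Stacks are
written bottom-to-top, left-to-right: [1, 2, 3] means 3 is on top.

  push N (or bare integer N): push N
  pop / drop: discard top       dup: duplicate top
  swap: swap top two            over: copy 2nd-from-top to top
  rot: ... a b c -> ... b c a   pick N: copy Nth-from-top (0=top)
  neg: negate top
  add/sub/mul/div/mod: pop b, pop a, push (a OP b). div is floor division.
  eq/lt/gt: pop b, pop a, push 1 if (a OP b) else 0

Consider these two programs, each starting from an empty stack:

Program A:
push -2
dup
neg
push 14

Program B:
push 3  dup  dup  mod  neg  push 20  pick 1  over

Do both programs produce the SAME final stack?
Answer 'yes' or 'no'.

Program A trace:
  After 'push -2': [-2]
  After 'dup': [-2, -2]
  After 'neg': [-2, 2]
  After 'push 14': [-2, 2, 14]
Program A final stack: [-2, 2, 14]

Program B trace:
  After 'push 3': [3]
  After 'dup': [3, 3]
  After 'dup': [3, 3, 3]
  After 'mod': [3, 0]
  After 'neg': [3, 0]
  After 'push 20': [3, 0, 20]
  After 'pick 1': [3, 0, 20, 0]
  After 'over': [3, 0, 20, 0, 20]
Program B final stack: [3, 0, 20, 0, 20]
Same: no

Answer: no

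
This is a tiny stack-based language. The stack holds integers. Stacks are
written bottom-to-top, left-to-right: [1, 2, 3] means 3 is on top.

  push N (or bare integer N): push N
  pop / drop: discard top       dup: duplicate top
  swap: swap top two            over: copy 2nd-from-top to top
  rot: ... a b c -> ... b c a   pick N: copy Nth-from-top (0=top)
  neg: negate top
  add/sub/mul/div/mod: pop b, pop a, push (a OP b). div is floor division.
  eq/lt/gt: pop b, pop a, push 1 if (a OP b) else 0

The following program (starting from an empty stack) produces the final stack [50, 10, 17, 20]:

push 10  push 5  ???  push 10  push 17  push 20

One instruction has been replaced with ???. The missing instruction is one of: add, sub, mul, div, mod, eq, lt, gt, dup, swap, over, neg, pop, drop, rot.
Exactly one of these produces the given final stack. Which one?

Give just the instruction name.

Answer: mul

Derivation:
Stack before ???: [10, 5]
Stack after ???:  [50]
The instruction that transforms [10, 5] -> [50] is: mul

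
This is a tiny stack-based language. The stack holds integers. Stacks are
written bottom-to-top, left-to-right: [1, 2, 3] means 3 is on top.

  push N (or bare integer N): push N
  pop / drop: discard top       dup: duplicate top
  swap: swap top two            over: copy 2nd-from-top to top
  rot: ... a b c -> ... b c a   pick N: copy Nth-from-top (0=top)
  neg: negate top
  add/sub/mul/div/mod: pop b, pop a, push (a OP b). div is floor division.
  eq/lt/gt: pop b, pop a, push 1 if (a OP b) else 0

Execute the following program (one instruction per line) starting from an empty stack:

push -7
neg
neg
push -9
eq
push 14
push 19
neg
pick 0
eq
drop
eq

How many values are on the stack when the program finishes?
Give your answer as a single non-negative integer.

Answer: 1

Derivation:
After 'push -7': stack = [-7] (depth 1)
After 'neg': stack = [7] (depth 1)
After 'neg': stack = [-7] (depth 1)
After 'push -9': stack = [-7, -9] (depth 2)
After 'eq': stack = [0] (depth 1)
After 'push 14': stack = [0, 14] (depth 2)
After 'push 19': stack = [0, 14, 19] (depth 3)
After 'neg': stack = [0, 14, -19] (depth 3)
After 'pick 0': stack = [0, 14, -19, -19] (depth 4)
After 'eq': stack = [0, 14, 1] (depth 3)
After 'drop': stack = [0, 14] (depth 2)
After 'eq': stack = [0] (depth 1)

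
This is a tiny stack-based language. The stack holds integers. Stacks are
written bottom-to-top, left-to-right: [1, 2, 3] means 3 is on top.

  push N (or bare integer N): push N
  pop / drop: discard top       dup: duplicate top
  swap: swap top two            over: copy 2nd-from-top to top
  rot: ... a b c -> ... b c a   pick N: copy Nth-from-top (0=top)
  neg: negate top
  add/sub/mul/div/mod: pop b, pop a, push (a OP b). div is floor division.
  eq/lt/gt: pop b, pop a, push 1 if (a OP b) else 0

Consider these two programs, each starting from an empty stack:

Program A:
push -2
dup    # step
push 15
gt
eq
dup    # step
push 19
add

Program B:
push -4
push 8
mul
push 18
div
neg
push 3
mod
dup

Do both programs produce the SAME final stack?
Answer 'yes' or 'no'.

Answer: no

Derivation:
Program A trace:
  After 'push -2': [-2]
  After 'dup': [-2, -2]
  After 'push 15': [-2, -2, 15]
  After 'gt': [-2, 0]
  After 'eq': [0]
  After 'dup': [0, 0]
  After 'push 19': [0, 0, 19]
  After 'add': [0, 19]
Program A final stack: [0, 19]

Program B trace:
  After 'push -4': [-4]
  After 'push 8': [-4, 8]
  After 'mul': [-32]
  After 'push 18': [-32, 18]
  After 'div': [-2]
  After 'neg': [2]
  After 'push 3': [2, 3]
  After 'mod': [2]
  After 'dup': [2, 2]
Program B final stack: [2, 2]
Same: no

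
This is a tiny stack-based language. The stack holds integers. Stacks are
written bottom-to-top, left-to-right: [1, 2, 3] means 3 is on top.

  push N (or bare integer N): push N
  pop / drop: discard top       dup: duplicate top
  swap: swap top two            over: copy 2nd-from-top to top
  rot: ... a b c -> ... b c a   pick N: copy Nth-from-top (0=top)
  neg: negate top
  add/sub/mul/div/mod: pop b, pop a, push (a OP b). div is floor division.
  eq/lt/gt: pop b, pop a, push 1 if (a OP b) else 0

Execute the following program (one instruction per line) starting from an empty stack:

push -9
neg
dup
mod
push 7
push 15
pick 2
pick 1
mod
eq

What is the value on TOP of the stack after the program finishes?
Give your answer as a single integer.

Answer: 0

Derivation:
After 'push -9': [-9]
After 'neg': [9]
After 'dup': [9, 9]
After 'mod': [0]
After 'push 7': [0, 7]
After 'push 15': [0, 7, 15]
After 'pick 2': [0, 7, 15, 0]
After 'pick 1': [0, 7, 15, 0, 15]
After 'mod': [0, 7, 15, 0]
After 'eq': [0, 7, 0]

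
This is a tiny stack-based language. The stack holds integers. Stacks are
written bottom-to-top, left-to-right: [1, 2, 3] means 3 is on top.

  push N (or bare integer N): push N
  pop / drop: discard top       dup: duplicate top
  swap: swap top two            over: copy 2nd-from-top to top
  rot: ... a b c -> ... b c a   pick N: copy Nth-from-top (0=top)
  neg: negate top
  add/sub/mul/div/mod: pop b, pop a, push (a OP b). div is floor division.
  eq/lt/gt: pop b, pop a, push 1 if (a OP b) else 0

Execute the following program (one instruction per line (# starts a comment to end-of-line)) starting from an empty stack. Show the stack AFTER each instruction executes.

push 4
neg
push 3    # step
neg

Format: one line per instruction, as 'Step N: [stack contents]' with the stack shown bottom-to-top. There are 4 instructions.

Step 1: [4]
Step 2: [-4]
Step 3: [-4, 3]
Step 4: [-4, -3]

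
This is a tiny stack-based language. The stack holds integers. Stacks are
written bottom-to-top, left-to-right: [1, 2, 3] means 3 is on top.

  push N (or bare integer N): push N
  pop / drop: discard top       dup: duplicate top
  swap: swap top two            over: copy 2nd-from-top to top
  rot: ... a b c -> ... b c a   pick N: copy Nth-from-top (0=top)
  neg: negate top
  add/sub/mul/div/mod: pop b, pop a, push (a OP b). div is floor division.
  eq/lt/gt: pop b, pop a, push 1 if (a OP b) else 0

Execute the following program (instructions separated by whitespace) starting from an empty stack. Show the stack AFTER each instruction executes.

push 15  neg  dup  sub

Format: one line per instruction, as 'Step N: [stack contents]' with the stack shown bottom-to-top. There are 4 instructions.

Step 1: [15]
Step 2: [-15]
Step 3: [-15, -15]
Step 4: [0]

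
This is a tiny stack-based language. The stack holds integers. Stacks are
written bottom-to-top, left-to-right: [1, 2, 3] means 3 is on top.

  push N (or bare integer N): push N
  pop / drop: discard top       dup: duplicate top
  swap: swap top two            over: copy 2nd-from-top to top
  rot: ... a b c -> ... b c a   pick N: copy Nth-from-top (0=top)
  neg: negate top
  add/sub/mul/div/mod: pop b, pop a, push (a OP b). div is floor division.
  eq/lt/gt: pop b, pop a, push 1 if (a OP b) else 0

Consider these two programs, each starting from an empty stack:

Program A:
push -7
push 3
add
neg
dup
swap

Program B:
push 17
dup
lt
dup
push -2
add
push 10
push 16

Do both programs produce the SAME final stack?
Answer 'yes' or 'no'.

Answer: no

Derivation:
Program A trace:
  After 'push -7': [-7]
  After 'push 3': [-7, 3]
  After 'add': [-4]
  After 'neg': [4]
  After 'dup': [4, 4]
  After 'swap': [4, 4]
Program A final stack: [4, 4]

Program B trace:
  After 'push 17': [17]
  After 'dup': [17, 17]
  After 'lt': [0]
  After 'dup': [0, 0]
  After 'push -2': [0, 0, -2]
  After 'add': [0, -2]
  After 'push 10': [0, -2, 10]
  After 'push 16': [0, -2, 10, 16]
Program B final stack: [0, -2, 10, 16]
Same: no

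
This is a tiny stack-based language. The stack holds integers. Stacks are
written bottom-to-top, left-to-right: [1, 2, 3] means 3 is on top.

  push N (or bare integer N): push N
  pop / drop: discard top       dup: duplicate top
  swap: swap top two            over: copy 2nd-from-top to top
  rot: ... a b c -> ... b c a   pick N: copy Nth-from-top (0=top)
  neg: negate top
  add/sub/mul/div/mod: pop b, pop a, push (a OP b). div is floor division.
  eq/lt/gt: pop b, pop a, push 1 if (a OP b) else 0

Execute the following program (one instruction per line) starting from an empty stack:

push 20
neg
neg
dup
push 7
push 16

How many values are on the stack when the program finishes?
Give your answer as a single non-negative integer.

Answer: 4

Derivation:
After 'push 20': stack = [20] (depth 1)
After 'neg': stack = [-20] (depth 1)
After 'neg': stack = [20] (depth 1)
After 'dup': stack = [20, 20] (depth 2)
After 'push 7': stack = [20, 20, 7] (depth 3)
After 'push 16': stack = [20, 20, 7, 16] (depth 4)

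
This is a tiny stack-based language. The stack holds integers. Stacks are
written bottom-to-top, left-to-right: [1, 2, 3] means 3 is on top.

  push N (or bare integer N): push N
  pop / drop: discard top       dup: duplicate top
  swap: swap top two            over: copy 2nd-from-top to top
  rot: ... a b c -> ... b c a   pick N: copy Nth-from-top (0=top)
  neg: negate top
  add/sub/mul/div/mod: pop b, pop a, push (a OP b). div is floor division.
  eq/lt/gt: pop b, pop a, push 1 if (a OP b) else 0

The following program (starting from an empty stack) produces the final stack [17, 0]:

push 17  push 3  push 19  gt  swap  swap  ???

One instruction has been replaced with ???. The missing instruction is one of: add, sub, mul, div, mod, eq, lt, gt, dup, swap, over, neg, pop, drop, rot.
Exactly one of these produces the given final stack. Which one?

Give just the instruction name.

Answer: neg

Derivation:
Stack before ???: [17, 0]
Stack after ???:  [17, 0]
The instruction that transforms [17, 0] -> [17, 0] is: neg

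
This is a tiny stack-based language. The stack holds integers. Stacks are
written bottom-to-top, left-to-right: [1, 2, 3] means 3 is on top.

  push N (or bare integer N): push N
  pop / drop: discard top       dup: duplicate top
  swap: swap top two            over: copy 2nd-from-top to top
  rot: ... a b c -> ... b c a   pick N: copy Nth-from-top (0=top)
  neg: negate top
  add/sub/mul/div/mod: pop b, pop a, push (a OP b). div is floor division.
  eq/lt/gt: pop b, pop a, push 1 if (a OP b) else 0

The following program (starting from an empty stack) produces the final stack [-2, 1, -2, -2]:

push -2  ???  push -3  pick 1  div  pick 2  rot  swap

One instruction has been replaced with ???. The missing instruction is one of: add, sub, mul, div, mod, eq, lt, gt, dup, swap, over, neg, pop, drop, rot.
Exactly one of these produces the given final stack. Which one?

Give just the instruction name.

Answer: dup

Derivation:
Stack before ???: [-2]
Stack after ???:  [-2, -2]
The instruction that transforms [-2] -> [-2, -2] is: dup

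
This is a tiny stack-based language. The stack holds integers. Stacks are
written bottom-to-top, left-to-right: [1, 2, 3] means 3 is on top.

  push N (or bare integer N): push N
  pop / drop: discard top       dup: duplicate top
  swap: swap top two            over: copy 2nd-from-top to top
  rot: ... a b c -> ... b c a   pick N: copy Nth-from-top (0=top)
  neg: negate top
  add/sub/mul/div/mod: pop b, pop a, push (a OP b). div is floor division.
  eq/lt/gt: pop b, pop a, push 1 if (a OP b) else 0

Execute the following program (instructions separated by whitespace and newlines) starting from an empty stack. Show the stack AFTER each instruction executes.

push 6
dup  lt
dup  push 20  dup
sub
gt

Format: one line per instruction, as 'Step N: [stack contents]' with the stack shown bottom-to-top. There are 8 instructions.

Step 1: [6]
Step 2: [6, 6]
Step 3: [0]
Step 4: [0, 0]
Step 5: [0, 0, 20]
Step 6: [0, 0, 20, 20]
Step 7: [0, 0, 0]
Step 8: [0, 0]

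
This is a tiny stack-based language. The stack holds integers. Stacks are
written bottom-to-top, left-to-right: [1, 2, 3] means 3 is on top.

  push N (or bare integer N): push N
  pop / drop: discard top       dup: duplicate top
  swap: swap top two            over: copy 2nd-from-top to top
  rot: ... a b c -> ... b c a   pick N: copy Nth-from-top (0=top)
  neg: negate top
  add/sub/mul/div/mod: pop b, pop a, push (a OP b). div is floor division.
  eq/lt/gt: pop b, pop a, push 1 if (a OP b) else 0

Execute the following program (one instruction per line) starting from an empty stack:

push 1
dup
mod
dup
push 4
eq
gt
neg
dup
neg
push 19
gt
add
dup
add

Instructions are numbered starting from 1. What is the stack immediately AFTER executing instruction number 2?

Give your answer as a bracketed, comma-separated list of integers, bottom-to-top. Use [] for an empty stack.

Step 1 ('push 1'): [1]
Step 2 ('dup'): [1, 1]

Answer: [1, 1]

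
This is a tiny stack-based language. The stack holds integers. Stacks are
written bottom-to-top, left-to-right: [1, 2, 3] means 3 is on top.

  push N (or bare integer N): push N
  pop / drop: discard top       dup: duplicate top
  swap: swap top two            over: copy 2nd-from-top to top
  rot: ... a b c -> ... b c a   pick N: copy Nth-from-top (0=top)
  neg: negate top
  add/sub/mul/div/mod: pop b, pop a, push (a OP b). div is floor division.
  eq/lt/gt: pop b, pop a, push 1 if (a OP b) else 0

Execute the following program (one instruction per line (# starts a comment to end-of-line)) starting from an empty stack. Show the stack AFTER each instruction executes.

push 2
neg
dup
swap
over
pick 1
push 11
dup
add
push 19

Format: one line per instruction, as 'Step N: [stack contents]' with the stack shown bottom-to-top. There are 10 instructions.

Step 1: [2]
Step 2: [-2]
Step 3: [-2, -2]
Step 4: [-2, -2]
Step 5: [-2, -2, -2]
Step 6: [-2, -2, -2, -2]
Step 7: [-2, -2, -2, -2, 11]
Step 8: [-2, -2, -2, -2, 11, 11]
Step 9: [-2, -2, -2, -2, 22]
Step 10: [-2, -2, -2, -2, 22, 19]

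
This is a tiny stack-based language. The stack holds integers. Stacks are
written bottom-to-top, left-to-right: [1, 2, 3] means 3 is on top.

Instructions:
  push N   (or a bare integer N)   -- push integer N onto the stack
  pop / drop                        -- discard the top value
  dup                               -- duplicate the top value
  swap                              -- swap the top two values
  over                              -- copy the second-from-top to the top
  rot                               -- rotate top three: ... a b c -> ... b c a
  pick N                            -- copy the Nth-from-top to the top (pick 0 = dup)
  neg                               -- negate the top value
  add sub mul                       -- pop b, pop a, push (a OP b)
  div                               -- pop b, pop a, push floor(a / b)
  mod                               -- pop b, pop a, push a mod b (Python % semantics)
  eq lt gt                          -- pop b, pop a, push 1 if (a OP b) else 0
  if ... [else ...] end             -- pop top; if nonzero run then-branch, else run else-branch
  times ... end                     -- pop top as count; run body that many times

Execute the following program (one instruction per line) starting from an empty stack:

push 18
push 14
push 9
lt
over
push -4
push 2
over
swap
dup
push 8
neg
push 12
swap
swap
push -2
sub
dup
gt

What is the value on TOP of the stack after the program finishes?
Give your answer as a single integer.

Answer: 0

Derivation:
After 'push 18': [18]
After 'push 14': [18, 14]
After 'push 9': [18, 14, 9]
After 'lt': [18, 0]
After 'over': [18, 0, 18]
After 'push -4': [18, 0, 18, -4]
After 'push 2': [18, 0, 18, -4, 2]
After 'over': [18, 0, 18, -4, 2, -4]
After 'swap': [18, 0, 18, -4, -4, 2]
After 'dup': [18, 0, 18, -4, -4, 2, 2]
After 'push 8': [18, 0, 18, -4, -4, 2, 2, 8]
After 'neg': [18, 0, 18, -4, -4, 2, 2, -8]
After 'push 12': [18, 0, 18, -4, -4, 2, 2, -8, 12]
After 'swap': [18, 0, 18, -4, -4, 2, 2, 12, -8]
After 'swap': [18, 0, 18, -4, -4, 2, 2, -8, 12]
After 'push -2': [18, 0, 18, -4, -4, 2, 2, -8, 12, -2]
After 'sub': [18, 0, 18, -4, -4, 2, 2, -8, 14]
After 'dup': [18, 0, 18, -4, -4, 2, 2, -8, 14, 14]
After 'gt': [18, 0, 18, -4, -4, 2, 2, -8, 0]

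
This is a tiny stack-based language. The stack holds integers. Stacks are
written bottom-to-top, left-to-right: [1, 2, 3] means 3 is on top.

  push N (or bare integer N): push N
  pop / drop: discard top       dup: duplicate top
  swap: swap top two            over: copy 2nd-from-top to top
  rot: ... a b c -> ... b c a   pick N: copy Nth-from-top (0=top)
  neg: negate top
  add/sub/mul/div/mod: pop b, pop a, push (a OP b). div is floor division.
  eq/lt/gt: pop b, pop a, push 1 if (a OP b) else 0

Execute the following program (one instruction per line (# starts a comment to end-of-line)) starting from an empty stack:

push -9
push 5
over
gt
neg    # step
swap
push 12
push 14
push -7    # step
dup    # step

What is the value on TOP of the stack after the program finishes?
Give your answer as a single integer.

Answer: -7

Derivation:
After 'push -9': [-9]
After 'push 5': [-9, 5]
After 'over': [-9, 5, -9]
After 'gt': [-9, 1]
After 'neg': [-9, -1]
After 'swap': [-1, -9]
After 'push 12': [-1, -9, 12]
After 'push 14': [-1, -9, 12, 14]
After 'push -7': [-1, -9, 12, 14, -7]
After 'dup': [-1, -9, 12, 14, -7, -7]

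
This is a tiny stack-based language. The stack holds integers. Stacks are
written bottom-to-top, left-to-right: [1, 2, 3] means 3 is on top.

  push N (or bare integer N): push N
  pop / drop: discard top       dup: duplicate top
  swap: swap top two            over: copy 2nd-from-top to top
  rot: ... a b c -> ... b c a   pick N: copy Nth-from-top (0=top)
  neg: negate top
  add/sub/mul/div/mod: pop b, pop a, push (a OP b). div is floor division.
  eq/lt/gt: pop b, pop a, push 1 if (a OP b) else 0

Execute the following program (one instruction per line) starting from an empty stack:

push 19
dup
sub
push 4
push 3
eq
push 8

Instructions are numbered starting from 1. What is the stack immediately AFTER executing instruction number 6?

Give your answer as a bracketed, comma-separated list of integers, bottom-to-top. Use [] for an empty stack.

Step 1 ('push 19'): [19]
Step 2 ('dup'): [19, 19]
Step 3 ('sub'): [0]
Step 4 ('push 4'): [0, 4]
Step 5 ('push 3'): [0, 4, 3]
Step 6 ('eq'): [0, 0]

Answer: [0, 0]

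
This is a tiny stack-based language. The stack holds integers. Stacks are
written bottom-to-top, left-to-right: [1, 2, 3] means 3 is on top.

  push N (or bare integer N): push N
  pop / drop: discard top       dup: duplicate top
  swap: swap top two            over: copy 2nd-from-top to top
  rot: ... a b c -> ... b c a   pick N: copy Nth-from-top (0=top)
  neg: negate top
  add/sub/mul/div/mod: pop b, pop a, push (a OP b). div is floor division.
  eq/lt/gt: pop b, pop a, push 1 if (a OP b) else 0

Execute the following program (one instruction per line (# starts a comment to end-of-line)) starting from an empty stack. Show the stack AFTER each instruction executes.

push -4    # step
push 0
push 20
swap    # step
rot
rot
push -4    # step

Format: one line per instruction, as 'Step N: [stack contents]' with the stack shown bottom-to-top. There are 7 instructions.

Step 1: [-4]
Step 2: [-4, 0]
Step 3: [-4, 0, 20]
Step 4: [-4, 20, 0]
Step 5: [20, 0, -4]
Step 6: [0, -4, 20]
Step 7: [0, -4, 20, -4]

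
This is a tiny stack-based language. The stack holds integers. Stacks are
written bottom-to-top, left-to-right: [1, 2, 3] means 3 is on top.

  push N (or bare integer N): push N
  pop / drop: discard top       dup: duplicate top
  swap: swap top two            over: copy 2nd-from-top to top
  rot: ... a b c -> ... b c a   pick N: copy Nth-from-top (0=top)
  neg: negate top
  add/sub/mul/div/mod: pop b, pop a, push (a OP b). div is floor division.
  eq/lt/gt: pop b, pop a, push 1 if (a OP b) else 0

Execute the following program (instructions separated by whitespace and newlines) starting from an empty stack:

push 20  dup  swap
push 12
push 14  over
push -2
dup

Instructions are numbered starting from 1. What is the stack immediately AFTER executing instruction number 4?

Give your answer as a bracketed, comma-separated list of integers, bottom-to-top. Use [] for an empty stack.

Answer: [20, 20, 12]

Derivation:
Step 1 ('push 20'): [20]
Step 2 ('dup'): [20, 20]
Step 3 ('swap'): [20, 20]
Step 4 ('push 12'): [20, 20, 12]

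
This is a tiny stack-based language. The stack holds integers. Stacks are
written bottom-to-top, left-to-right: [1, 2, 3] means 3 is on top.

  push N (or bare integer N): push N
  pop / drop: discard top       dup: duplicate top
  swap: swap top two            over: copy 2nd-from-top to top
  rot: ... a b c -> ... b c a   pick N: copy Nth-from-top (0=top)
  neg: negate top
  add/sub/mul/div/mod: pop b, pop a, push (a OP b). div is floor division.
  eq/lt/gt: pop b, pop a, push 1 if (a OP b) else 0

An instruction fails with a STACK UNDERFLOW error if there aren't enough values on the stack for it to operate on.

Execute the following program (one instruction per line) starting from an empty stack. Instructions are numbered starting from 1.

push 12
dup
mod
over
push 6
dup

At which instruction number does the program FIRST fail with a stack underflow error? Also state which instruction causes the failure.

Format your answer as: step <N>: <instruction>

Answer: step 4: over

Derivation:
Step 1 ('push 12'): stack = [12], depth = 1
Step 2 ('dup'): stack = [12, 12], depth = 2
Step 3 ('mod'): stack = [0], depth = 1
Step 4 ('over'): needs 2 value(s) but depth is 1 — STACK UNDERFLOW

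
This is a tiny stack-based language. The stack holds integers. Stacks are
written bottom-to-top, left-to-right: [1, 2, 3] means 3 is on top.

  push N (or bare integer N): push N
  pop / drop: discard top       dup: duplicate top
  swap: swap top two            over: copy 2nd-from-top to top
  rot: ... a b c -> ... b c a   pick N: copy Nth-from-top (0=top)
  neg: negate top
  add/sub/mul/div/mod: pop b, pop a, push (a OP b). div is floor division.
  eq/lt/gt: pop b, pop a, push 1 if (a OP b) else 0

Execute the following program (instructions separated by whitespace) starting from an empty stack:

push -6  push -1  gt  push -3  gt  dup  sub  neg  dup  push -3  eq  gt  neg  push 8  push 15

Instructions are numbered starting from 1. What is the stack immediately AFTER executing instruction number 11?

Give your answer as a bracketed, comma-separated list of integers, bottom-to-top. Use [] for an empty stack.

Answer: [0, 0]

Derivation:
Step 1 ('push -6'): [-6]
Step 2 ('push -1'): [-6, -1]
Step 3 ('gt'): [0]
Step 4 ('push -3'): [0, -3]
Step 5 ('gt'): [1]
Step 6 ('dup'): [1, 1]
Step 7 ('sub'): [0]
Step 8 ('neg'): [0]
Step 9 ('dup'): [0, 0]
Step 10 ('push -3'): [0, 0, -3]
Step 11 ('eq'): [0, 0]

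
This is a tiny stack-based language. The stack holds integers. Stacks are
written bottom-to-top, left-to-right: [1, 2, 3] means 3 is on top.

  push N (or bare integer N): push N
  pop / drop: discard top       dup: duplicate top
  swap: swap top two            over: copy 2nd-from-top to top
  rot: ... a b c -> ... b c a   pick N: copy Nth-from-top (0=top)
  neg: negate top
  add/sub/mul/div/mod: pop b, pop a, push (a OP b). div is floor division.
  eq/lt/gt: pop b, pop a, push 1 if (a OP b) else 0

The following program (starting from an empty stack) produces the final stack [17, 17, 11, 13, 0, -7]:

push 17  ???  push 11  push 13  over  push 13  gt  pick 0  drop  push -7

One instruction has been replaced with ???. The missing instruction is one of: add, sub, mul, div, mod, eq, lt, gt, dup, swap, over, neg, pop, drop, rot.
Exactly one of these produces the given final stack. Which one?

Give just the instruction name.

Stack before ???: [17]
Stack after ???:  [17, 17]
The instruction that transforms [17] -> [17, 17] is: dup

Answer: dup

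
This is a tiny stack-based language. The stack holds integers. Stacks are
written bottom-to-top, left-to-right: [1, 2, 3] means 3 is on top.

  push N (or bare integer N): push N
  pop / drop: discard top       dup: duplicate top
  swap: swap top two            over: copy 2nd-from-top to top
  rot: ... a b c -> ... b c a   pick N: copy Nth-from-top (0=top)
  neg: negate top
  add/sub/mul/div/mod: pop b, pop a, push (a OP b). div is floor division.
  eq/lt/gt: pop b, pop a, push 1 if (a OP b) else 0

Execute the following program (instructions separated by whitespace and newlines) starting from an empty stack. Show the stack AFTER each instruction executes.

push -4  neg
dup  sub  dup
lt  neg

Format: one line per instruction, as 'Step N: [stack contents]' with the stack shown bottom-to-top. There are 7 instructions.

Step 1: [-4]
Step 2: [4]
Step 3: [4, 4]
Step 4: [0]
Step 5: [0, 0]
Step 6: [0]
Step 7: [0]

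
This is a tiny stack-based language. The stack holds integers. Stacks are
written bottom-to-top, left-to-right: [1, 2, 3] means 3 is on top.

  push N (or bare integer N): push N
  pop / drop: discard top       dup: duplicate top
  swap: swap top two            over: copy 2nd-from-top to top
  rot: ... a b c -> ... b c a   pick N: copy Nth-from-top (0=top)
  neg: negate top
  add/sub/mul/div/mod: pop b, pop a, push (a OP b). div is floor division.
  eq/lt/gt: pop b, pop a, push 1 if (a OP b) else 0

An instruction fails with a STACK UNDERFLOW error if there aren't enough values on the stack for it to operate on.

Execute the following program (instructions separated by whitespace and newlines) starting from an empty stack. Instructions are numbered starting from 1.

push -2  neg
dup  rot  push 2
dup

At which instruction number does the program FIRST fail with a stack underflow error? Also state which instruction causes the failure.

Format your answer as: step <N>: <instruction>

Answer: step 4: rot

Derivation:
Step 1 ('push -2'): stack = [-2], depth = 1
Step 2 ('neg'): stack = [2], depth = 1
Step 3 ('dup'): stack = [2, 2], depth = 2
Step 4 ('rot'): needs 3 value(s) but depth is 2 — STACK UNDERFLOW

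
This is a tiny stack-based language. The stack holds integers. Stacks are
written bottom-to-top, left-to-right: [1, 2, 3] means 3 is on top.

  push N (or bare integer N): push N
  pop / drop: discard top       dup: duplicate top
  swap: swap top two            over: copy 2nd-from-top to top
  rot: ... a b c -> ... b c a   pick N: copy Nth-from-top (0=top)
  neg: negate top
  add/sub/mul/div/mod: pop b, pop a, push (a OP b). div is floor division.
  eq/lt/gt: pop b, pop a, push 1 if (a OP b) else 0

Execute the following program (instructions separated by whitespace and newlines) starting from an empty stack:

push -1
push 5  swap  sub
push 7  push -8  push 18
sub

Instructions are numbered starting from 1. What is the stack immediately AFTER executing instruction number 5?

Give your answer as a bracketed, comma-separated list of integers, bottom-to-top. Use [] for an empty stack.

Answer: [6, 7]

Derivation:
Step 1 ('push -1'): [-1]
Step 2 ('push 5'): [-1, 5]
Step 3 ('swap'): [5, -1]
Step 4 ('sub'): [6]
Step 5 ('push 7'): [6, 7]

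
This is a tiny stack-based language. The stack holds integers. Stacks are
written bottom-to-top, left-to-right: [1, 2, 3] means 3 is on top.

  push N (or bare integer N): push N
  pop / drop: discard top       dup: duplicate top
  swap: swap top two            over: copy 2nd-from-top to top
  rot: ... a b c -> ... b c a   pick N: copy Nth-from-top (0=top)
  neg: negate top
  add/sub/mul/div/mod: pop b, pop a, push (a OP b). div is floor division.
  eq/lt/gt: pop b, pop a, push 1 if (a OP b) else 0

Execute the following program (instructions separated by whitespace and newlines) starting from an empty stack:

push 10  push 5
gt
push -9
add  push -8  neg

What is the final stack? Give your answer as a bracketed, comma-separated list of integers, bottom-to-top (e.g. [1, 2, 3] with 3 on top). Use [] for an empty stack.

Answer: [-8, 8]

Derivation:
After 'push 10': [10]
After 'push 5': [10, 5]
After 'gt': [1]
After 'push -9': [1, -9]
After 'add': [-8]
After 'push -8': [-8, -8]
After 'neg': [-8, 8]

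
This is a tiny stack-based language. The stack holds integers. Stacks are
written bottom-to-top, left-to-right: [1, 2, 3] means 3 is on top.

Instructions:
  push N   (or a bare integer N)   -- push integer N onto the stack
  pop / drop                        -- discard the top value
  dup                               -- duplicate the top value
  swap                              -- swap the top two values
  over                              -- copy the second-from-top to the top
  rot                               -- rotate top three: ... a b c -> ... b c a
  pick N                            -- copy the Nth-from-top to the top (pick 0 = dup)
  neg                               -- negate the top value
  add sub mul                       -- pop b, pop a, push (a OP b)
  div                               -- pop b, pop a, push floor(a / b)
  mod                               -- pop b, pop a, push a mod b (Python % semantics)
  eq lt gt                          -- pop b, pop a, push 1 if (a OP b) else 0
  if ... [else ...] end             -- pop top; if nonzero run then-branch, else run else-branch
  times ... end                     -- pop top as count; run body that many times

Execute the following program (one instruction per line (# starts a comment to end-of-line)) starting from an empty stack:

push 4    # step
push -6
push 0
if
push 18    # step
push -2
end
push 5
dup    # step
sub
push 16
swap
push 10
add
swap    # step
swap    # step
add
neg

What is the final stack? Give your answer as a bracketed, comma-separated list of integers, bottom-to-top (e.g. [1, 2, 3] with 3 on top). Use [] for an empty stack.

Answer: [4, -6, -26]

Derivation:
After 'push 4': [4]
After 'push -6': [4, -6]
After 'push 0': [4, -6, 0]
After 'if': [4, -6]
After 'push 5': [4, -6, 5]
After 'dup': [4, -6, 5, 5]
After 'sub': [4, -6, 0]
After 'push 16': [4, -6, 0, 16]
After 'swap': [4, -6, 16, 0]
After 'push 10': [4, -6, 16, 0, 10]
After 'add': [4, -6, 16, 10]
After 'swap': [4, -6, 10, 16]
After 'swap': [4, -6, 16, 10]
After 'add': [4, -6, 26]
After 'neg': [4, -6, -26]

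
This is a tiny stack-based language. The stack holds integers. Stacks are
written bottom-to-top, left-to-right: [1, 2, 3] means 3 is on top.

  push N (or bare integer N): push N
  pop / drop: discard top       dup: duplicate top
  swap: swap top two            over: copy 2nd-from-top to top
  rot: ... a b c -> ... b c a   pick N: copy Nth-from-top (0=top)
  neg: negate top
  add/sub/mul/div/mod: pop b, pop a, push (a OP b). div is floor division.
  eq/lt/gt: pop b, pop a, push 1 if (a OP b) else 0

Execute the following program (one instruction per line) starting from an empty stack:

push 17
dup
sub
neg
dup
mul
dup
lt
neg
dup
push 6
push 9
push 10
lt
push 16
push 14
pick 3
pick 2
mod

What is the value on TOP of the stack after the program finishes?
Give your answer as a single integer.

After 'push 17': [17]
After 'dup': [17, 17]
After 'sub': [0]
After 'neg': [0]
After 'dup': [0, 0]
After 'mul': [0]
After 'dup': [0, 0]
After 'lt': [0]
After 'neg': [0]
After 'dup': [0, 0]
After 'push 6': [0, 0, 6]
After 'push 9': [0, 0, 6, 9]
After 'push 10': [0, 0, 6, 9, 10]
After 'lt': [0, 0, 6, 1]
After 'push 16': [0, 0, 6, 1, 16]
After 'push 14': [0, 0, 6, 1, 16, 14]
After 'pick 3': [0, 0, 6, 1, 16, 14, 6]
After 'pick 2': [0, 0, 6, 1, 16, 14, 6, 16]
After 'mod': [0, 0, 6, 1, 16, 14, 6]

Answer: 6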